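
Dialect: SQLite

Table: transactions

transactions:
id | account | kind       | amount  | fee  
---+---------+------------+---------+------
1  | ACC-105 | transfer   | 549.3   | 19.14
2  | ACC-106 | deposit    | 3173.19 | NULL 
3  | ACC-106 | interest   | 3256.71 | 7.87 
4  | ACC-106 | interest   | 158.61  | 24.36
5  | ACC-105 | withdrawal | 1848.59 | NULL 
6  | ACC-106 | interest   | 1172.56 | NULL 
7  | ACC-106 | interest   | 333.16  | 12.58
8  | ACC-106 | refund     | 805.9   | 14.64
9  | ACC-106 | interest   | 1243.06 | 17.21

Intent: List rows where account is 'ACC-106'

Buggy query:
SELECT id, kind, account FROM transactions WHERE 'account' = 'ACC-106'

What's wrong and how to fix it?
Bug: Single quotes denote string literals in SQL; the column name is being compared as a constant string

Fix: Reference the column as account without single quotes

Corrected query:
SELECT id, kind, account FROM transactions WHERE account = 'ACC-106'

Result:
id | kind     | account
---+----------+--------
2  | deposit  | ACC-106
3  | interest | ACC-106
4  | interest | ACC-106
6  | interest | ACC-106
7  | interest | ACC-106
8  | refund   | ACC-106
9  | interest | ACC-106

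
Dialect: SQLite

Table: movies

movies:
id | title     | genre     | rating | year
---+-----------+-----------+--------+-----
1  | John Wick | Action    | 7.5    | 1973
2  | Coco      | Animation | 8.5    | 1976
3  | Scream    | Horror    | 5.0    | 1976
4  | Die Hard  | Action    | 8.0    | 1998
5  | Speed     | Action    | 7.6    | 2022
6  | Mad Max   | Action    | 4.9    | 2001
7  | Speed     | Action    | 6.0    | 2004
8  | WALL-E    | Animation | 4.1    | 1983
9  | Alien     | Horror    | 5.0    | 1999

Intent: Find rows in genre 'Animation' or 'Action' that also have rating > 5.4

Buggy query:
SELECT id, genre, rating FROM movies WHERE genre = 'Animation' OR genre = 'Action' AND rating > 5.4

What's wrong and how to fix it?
Bug: AND binds tighter than OR, so this parses as genre = 'Animation' OR (genre = 'Action' AND rating > 5.4)

Fix: Group the OR with parentheses (or use IN), then AND the threshold

Corrected query:
SELECT id, genre, rating FROM movies WHERE (genre = 'Animation' OR genre = 'Action') AND rating > 5.4

Result:
id | genre     | rating
---+-----------+-------
1  | Action    | 7.5   
2  | Animation | 8.5   
4  | Action    | 8     
5  | Action    | 7.6   
7  | Action    | 6     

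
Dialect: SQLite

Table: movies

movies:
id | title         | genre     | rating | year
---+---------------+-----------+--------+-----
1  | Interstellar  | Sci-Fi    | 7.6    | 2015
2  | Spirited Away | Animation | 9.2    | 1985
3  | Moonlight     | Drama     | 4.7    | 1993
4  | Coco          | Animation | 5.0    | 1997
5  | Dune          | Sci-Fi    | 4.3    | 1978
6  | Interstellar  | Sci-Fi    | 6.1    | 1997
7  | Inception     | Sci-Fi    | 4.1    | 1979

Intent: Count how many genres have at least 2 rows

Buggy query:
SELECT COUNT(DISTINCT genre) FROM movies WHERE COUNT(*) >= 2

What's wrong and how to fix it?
Bug: WHERE filters individual rows, not groups, so a group-level COUNT is invalid there

Fix: Group first with HAVING COUNT(*) >= 2, then COUNT the resulting groups

Corrected query:
SELECT COUNT(*) FROM (SELECT genre FROM movies GROUP BY genre HAVING COUNT(*) >= 2)

Result:
COUNT(*)
--------
2       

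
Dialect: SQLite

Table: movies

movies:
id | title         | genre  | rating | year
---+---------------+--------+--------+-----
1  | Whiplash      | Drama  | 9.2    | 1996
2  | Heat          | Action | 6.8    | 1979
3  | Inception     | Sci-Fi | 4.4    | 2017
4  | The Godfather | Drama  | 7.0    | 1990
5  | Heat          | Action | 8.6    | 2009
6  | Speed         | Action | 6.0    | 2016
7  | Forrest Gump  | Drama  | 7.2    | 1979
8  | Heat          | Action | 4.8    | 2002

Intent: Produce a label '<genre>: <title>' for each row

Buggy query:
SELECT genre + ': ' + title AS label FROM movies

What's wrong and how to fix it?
Bug: '+' is numeric addition; on text columns SQLite converts them to 0 instead of concatenating

Fix: Replace + with || to concatenate text

Corrected query:
SELECT genre || ': ' || title AS label FROM movies

Result:
label               
--------------------
Drama: Whiplash     
Action: Heat        
Sci-Fi: Inception   
Drama: The Godfather
Action: Heat        
Action: Speed       
Drama: Forrest Gump 
Action: Heat        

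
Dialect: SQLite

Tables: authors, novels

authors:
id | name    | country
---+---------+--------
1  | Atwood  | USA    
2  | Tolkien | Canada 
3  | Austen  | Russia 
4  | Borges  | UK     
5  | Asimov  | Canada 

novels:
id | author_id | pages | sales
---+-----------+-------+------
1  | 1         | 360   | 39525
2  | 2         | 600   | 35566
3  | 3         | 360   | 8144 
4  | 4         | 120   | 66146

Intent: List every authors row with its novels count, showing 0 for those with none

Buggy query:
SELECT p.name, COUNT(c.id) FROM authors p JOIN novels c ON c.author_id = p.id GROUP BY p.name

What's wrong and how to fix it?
Bug: An inner join excludes parents with zero children

Fix: Switch to LEFT JOIN to retain unmatched parent rows

Corrected query:
SELECT p.name, COUNT(c.id) FROM authors p LEFT JOIN novels c ON c.author_id = p.id GROUP BY p.name

Result:
name    | COUNT(c.id)
--------+------------
Asimov  | 0          
Atwood  | 1          
Austen  | 1          
Borges  | 1          
Tolkien | 1          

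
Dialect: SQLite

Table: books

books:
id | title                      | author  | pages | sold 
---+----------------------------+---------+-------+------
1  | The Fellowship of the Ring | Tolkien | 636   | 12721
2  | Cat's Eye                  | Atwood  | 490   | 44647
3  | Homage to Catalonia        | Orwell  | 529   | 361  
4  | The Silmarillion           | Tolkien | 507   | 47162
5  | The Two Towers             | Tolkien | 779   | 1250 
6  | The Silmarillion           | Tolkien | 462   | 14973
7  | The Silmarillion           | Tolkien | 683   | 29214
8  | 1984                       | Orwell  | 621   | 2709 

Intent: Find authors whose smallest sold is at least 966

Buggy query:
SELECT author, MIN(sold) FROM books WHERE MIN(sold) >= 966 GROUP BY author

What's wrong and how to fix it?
Bug: MIN() in WHERE is a misuse of aggregate

Fix: Replace WHERE with HAVING after the GROUP BY

Corrected query:
SELECT author, MIN(sold) FROM books GROUP BY author HAVING MIN(sold) >= 966

Result:
author  | MIN(sold)
--------+----------
Atwood  | 44647    
Tolkien | 1250     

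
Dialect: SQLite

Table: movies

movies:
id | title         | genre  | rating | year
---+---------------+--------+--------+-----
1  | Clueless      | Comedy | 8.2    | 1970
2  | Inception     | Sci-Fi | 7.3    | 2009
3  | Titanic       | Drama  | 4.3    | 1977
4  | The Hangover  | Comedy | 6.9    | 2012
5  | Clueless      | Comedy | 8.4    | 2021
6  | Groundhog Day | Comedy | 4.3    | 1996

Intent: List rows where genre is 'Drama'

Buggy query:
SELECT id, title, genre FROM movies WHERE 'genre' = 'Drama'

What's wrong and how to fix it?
Bug: 'genre' in single quotes is a string literal, not the column; the comparison is literal-vs-literal and never true

Fix: Reference the column as genre without single quotes

Corrected query:
SELECT id, title, genre FROM movies WHERE genre = 'Drama'

Result:
id | title   | genre
---+---------+------
3  | Titanic | Drama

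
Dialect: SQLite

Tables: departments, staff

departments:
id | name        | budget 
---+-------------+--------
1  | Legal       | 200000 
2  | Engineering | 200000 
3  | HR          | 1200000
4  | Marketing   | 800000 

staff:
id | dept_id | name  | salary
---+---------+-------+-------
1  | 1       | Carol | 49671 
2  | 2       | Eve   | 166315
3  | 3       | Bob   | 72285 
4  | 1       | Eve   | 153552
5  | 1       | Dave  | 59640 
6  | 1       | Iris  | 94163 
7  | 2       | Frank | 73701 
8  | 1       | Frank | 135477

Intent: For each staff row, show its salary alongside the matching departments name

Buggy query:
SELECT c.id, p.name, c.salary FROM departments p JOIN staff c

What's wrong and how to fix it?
Bug: JOIN with no ON clause produces a cartesian product; every staff row pairs with every departments row

Fix: Add ON c.dept_id = p.id to the JOIN

Corrected query:
SELECT c.id, p.name, c.salary FROM departments p JOIN staff c ON c.dept_id = p.id

Result:
id | name        | salary
---+-------------+-------
1  | Legal       | 49671 
2  | Engineering | 166315
3  | HR          | 72285 
4  | Legal       | 153552
5  | Legal       | 59640 
6  | Legal       | 94163 
7  | Engineering | 73701 
8  | Legal       | 135477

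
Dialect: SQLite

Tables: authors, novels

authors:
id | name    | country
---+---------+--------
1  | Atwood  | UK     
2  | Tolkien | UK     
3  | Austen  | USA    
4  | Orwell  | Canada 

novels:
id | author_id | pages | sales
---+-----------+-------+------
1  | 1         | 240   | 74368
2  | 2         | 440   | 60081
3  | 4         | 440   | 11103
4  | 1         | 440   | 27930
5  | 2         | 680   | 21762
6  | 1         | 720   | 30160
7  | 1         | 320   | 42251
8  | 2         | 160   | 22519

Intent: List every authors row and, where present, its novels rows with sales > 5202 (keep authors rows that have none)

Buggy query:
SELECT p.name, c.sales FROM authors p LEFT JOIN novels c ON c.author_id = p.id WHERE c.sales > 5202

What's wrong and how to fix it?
Bug: Filtering c.sales in WHERE discards the NULL rows produced by LEFT JOIN, turning it into an inner join

Fix: Put 'c.sales > 5202' in the JOIN's ON clause instead of WHERE

Corrected query:
SELECT p.name, c.sales FROM authors p LEFT JOIN novels c ON c.author_id = p.id AND c.sales > 5202

Result:
name    | sales
--------+------
Atwood  | 27930
Atwood  | 30160
Atwood  | 42251
Atwood  | 74368
Tolkien | 21762
Tolkien | 22519
Tolkien | 60081
Austen  | NULL 
Orwell  | 11103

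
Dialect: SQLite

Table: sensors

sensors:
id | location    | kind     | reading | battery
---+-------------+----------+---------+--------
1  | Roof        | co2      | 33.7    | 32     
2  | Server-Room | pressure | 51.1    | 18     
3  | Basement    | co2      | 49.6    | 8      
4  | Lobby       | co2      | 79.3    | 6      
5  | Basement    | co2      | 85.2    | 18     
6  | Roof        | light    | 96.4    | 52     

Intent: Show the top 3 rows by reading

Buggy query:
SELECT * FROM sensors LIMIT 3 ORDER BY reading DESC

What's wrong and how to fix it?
Bug: LIMIT must come after ORDER BY

Fix: Sort with ORDER BY, then apply LIMIT

Corrected query:
SELECT * FROM sensors ORDER BY reading DESC LIMIT 3

Result:
id | location | kind  | reading | battery
---+----------+-------+---------+--------
6  | Roof     | light | 96.4    | 52     
5  | Basement | co2   | 85.2    | 18     
4  | Lobby    | co2   | 79.3    | 6      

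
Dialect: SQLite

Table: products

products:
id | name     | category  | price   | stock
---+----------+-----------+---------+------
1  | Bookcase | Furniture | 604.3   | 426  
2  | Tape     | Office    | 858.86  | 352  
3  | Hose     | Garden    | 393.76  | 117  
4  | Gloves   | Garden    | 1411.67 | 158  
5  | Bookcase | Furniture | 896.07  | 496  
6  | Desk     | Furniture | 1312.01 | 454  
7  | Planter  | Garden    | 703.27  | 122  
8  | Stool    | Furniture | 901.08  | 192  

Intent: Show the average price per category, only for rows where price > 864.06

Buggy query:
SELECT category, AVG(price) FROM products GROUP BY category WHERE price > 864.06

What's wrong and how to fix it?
Bug: Row-level WHERE must come before GROUP BY in the clause order

Fix: Move the WHERE clause before GROUP BY

Corrected query:
SELECT category, AVG(price) FROM products WHERE price > 864.06 GROUP BY category

Result:
category  | AVG(price) 
----------+------------
Furniture | 1036.386667
Garden    | 1411.67    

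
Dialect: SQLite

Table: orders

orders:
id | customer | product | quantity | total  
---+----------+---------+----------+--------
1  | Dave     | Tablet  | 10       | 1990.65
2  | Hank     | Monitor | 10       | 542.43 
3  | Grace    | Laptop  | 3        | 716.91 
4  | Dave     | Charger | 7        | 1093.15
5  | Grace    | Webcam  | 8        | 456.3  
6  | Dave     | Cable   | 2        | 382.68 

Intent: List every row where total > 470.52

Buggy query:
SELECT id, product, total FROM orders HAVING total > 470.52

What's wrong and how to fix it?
Bug: This is a non-aggregate query (no GROUP BY, no aggregates), so in SQLite the HAVING clause is invalid here; a row-level condition belongs in WHERE

Fix: Replace HAVING with WHERE since the condition applies to individual rows

Corrected query:
SELECT id, product, total FROM orders WHERE total > 470.52

Result:
id | product | total  
---+---------+--------
1  | Tablet  | 1990.65
2  | Monitor | 542.43 
3  | Laptop  | 716.91 
4  | Charger | 1093.15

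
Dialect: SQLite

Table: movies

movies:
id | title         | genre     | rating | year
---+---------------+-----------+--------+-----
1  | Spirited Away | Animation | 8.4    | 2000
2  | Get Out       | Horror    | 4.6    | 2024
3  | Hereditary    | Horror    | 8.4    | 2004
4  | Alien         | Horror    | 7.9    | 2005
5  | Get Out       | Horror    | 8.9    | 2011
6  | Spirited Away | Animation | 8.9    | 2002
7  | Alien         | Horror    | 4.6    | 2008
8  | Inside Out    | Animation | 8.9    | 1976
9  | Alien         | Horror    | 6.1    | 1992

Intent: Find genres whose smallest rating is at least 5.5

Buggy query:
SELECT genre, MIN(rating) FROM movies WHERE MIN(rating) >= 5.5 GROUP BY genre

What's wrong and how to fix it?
Bug: MIN() in WHERE is a misuse of aggregate

Fix: Replace WHERE with HAVING after the GROUP BY

Corrected query:
SELECT genre, MIN(rating) FROM movies GROUP BY genre HAVING MIN(rating) >= 5.5

Result:
genre     | MIN(rating)
----------+------------
Animation | 8.4        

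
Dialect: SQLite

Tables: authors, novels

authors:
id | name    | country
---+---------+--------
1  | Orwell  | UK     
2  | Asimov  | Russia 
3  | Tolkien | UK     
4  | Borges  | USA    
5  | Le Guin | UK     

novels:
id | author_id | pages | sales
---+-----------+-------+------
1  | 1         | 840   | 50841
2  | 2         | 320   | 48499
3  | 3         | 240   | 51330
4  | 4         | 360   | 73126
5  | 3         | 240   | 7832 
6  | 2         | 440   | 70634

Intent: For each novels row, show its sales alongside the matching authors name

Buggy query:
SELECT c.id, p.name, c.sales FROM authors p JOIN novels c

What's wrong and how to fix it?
Bug: Missing join condition: each novels row is matched to all authors rows instead of just its own

Fix: Specify the join condition linking the foreign key to the parent id

Corrected query:
SELECT c.id, p.name, c.sales FROM authors p JOIN novels c ON c.author_id = p.id

Result:
id | name    | sales
---+---------+------
1  | Orwell  | 50841
2  | Asimov  | 48499
3  | Tolkien | 51330
4  | Borges  | 73126
5  | Tolkien | 7832 
6  | Asimov  | 70634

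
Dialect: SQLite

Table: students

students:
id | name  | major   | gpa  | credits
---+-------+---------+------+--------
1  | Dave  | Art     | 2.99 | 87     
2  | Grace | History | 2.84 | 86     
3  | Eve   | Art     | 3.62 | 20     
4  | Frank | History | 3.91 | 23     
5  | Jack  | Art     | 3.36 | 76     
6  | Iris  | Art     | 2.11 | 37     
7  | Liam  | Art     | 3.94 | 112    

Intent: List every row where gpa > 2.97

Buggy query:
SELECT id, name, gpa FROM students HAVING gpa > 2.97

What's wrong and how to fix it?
Bug: HAVING filters the output of aggregation, but this query has no GROUP BY and no aggregate functions, so SQLite rejects it (HAVING clause on a non-aggregate query); the condition here is per row

Fix: Replace HAVING with WHERE since the condition applies to individual rows

Corrected query:
SELECT id, name, gpa FROM students WHERE gpa > 2.97

Result:
id | name  | gpa 
---+-------+-----
1  | Dave  | 2.99
3  | Eve   | 3.62
4  | Frank | 3.91
5  | Jack  | 3.36
7  | Liam  | 3.94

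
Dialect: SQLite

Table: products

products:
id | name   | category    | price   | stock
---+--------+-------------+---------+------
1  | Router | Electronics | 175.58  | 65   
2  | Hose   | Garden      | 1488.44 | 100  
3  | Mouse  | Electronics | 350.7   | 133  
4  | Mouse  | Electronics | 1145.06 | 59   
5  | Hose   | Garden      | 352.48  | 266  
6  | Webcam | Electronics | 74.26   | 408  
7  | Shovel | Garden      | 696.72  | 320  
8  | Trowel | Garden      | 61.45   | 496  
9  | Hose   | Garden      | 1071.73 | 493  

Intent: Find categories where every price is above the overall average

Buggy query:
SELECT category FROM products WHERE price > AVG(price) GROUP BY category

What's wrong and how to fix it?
Bug: WHERE evaluates per row before aggregation, so AVG() is unavailable

Fix: Compute the overall average in a scalar subquery and compare each group's MIN against it in HAVING

Corrected query:
SELECT category FROM products GROUP BY category HAVING MIN(price) > (SELECT AVG(price) FROM products)

Result:
(no rows)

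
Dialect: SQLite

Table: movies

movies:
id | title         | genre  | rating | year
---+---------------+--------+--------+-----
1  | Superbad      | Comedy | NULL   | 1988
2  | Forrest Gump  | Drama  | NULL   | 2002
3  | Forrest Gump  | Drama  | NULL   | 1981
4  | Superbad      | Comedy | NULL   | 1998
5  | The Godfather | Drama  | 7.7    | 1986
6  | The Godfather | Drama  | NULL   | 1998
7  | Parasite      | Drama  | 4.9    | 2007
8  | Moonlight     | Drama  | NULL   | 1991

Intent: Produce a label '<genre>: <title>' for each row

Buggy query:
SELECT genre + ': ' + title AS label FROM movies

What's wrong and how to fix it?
Bug: SQLite uses || for string concatenation; + coerces text to numbers (yielding 0)

Fix: Replace + with || to concatenate text

Corrected query:
SELECT genre || ': ' || title AS label FROM movies

Result:
label               
--------------------
Comedy: Superbad    
Drama: Forrest Gump 
Drama: Forrest Gump 
Comedy: Superbad    
Drama: The Godfather
Drama: The Godfather
Drama: Parasite     
Drama: Moonlight    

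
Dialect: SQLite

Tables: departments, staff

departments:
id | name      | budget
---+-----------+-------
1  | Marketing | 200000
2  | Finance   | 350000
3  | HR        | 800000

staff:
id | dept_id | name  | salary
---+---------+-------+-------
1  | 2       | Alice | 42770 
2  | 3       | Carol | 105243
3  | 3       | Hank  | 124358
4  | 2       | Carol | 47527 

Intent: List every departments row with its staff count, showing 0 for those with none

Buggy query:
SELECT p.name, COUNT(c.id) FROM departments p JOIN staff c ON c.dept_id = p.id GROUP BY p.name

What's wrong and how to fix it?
Bug: INNER JOIN drops departments rows that have no matching staff rows

Fix: Switch to LEFT JOIN to retain unmatched parent rows

Corrected query:
SELECT p.name, COUNT(c.id) FROM departments p LEFT JOIN staff c ON c.dept_id = p.id GROUP BY p.name

Result:
name      | COUNT(c.id)
----------+------------
Finance   | 2          
HR        | 2          
Marketing | 0          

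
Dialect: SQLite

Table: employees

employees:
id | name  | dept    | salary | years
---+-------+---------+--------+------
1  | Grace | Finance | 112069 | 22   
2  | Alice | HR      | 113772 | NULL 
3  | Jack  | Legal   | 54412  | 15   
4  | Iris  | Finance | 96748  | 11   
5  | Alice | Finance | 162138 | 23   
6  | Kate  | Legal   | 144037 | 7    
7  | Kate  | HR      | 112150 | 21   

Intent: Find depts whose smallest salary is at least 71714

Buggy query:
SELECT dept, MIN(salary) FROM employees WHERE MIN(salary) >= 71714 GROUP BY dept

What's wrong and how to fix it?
Bug: Aggregates like MIN are computed per group after WHERE runs

Fix: Use HAVING for the per-group MIN condition

Corrected query:
SELECT dept, MIN(salary) FROM employees GROUP BY dept HAVING MIN(salary) >= 71714

Result:
dept    | MIN(salary)
--------+------------
Finance | 96748      
HR      | 112150     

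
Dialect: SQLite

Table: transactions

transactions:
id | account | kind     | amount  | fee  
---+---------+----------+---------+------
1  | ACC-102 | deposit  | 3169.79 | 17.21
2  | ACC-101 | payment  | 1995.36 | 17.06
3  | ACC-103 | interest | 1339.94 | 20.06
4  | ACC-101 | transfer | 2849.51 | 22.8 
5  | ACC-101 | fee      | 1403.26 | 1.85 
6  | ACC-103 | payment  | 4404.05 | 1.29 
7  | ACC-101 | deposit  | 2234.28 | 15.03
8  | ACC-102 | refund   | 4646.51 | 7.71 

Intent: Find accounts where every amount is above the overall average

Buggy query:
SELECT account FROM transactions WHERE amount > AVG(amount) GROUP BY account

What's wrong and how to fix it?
Bug: AVG() is an aggregate; it can't sit directly in WHERE

Fix: Compute the overall average in a scalar subquery and compare each group's MIN against it in HAVING

Corrected query:
SELECT account FROM transactions GROUP BY account HAVING MIN(amount) > (SELECT AVG(amount) FROM transactions)

Result:
account
-------
ACC-102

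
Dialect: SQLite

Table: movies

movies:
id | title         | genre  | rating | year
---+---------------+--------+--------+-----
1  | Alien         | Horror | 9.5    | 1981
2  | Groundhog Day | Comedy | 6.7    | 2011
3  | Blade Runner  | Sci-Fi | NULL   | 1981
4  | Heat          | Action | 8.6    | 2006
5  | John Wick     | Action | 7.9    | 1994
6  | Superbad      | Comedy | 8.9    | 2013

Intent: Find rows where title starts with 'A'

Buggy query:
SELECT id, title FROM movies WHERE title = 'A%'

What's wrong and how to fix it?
Bug: '=' compares the literal string including the % character; pattern matching needs LIKE

Fix: Use LIKE for wildcard pattern matching

Corrected query:
SELECT id, title FROM movies WHERE title LIKE 'A%'

Result:
id | title
---+------
1  | Alien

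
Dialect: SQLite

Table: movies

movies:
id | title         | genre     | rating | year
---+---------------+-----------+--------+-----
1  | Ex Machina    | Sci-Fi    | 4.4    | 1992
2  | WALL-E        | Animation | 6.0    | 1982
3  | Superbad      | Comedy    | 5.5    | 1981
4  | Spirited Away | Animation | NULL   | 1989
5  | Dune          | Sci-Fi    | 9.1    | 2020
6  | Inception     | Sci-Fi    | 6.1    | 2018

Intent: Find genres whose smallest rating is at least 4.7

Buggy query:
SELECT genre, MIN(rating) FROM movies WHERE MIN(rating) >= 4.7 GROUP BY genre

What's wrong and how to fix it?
Bug: MIN() in WHERE is a misuse of aggregate

Fix: Replace WHERE with HAVING after the GROUP BY

Corrected query:
SELECT genre, MIN(rating) FROM movies GROUP BY genre HAVING MIN(rating) >= 4.7

Result:
genre     | MIN(rating)
----------+------------
Animation | 6          
Comedy    | 5.5        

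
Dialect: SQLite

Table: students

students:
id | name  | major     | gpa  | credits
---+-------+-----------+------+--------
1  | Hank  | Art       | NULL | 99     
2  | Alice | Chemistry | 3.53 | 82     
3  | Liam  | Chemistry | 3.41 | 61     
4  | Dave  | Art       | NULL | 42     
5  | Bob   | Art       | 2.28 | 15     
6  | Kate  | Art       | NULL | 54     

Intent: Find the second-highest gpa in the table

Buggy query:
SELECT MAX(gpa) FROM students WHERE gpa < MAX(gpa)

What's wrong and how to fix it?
Bug: MAX(gpa) on the right of the comparison is an aggregate-in-WHERE error

Fix: Put the inner MAX in a scalar subquery

Corrected query:
SELECT MAX(gpa) FROM students WHERE gpa < (SELECT MAX(gpa) FROM students)

Result:
MAX(gpa)
--------
3.41    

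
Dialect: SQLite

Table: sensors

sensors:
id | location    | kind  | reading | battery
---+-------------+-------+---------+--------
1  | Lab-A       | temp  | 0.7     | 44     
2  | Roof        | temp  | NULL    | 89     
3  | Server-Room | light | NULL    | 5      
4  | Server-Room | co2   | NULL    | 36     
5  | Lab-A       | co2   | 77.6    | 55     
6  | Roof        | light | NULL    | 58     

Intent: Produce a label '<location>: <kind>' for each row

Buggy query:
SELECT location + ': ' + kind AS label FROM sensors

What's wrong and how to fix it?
Bug: '+' is numeric addition; on text columns SQLite converts them to 0 instead of concatenating

Fix: Replace + with || to concatenate text

Corrected query:
SELECT location || ': ' || kind AS label FROM sensors

Result:
label             
------------------
Lab-A: temp       
Roof: temp        
Server-Room: light
Server-Room: co2  
Lab-A: co2        
Roof: light       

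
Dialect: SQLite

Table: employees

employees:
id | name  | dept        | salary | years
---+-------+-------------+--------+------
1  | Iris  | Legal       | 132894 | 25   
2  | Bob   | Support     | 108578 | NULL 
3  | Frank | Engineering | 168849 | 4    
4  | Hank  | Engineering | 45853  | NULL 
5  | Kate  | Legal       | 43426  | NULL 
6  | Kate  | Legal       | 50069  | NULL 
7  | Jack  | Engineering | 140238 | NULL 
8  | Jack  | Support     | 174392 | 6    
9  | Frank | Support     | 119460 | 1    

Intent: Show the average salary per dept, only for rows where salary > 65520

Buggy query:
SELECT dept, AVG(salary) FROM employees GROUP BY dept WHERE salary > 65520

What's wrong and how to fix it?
Bug: Row-level WHERE must come before GROUP BY in the clause order

Fix: Move the WHERE clause before GROUP BY

Corrected query:
SELECT dept, AVG(salary) FROM employees WHERE salary > 65520 GROUP BY dept

Result:
dept        | AVG(salary)  
------------+--------------
Engineering | 154543.5     
Legal       | 132894       
Support     | 134143.333333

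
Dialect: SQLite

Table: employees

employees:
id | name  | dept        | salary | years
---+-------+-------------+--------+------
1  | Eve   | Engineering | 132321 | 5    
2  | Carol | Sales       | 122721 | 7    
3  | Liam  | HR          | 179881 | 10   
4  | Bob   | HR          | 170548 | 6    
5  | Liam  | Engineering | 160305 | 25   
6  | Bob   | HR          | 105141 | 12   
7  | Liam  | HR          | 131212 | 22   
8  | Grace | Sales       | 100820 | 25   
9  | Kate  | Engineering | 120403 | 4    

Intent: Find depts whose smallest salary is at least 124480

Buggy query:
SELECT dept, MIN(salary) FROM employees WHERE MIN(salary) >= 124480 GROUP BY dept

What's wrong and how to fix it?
Bug: Aggregates like MIN are computed per group after WHERE runs

Fix: Replace WHERE with HAVING after the GROUP BY

Corrected query:
SELECT dept, MIN(salary) FROM employees GROUP BY dept HAVING MIN(salary) >= 124480

Result:
(no rows)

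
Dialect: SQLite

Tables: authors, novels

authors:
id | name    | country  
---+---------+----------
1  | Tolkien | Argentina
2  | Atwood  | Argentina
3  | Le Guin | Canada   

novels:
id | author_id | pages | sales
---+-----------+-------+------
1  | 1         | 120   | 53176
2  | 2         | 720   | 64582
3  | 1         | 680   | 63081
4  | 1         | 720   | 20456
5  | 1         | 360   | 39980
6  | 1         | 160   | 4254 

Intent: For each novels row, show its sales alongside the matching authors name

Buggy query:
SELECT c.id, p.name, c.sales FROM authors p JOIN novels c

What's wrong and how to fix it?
Bug: JOIN with no ON clause produces a cartesian product; every novels row pairs with every authors row

Fix: Add ON c.author_id = p.id to the JOIN

Corrected query:
SELECT c.id, p.name, c.sales FROM authors p JOIN novels c ON c.author_id = p.id

Result:
id | name    | sales
---+---------+------
1  | Tolkien | 53176
2  | Atwood  | 64582
3  | Tolkien | 63081
4  | Tolkien | 20456
5  | Tolkien | 39980
6  | Tolkien | 4254 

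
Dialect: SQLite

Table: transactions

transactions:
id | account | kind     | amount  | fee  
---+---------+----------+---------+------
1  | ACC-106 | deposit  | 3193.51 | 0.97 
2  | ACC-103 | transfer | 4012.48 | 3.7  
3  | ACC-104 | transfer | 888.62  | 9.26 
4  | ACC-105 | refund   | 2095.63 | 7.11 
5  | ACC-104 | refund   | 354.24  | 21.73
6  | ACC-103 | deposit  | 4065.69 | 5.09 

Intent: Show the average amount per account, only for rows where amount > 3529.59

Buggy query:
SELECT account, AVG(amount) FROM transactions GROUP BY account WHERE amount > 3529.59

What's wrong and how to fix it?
Bug: Row-level WHERE must come before GROUP BY in the clause order

Fix: Place WHERE between FROM and GROUP BY

Corrected query:
SELECT account, AVG(amount) FROM transactions WHERE amount > 3529.59 GROUP BY account

Result:
account | AVG(amount)
--------+------------
ACC-103 | 4039.085   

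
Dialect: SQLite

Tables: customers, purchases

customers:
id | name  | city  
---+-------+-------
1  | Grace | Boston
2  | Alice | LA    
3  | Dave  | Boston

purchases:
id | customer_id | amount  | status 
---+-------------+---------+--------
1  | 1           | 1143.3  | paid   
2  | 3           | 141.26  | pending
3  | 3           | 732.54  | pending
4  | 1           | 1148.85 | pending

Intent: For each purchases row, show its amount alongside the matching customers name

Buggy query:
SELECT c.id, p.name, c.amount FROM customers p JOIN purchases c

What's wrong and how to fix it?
Bug: Missing join condition: each purchases row is matched to all customers rows instead of just its own

Fix: Add ON c.customer_id = p.id to the JOIN

Corrected query:
SELECT c.id, p.name, c.amount FROM customers p JOIN purchases c ON c.customer_id = p.id

Result:
id | name  | amount 
---+-------+--------
1  | Grace | 1143.3 
2  | Dave  | 141.26 
3  | Dave  | 732.54 
4  | Grace | 1148.85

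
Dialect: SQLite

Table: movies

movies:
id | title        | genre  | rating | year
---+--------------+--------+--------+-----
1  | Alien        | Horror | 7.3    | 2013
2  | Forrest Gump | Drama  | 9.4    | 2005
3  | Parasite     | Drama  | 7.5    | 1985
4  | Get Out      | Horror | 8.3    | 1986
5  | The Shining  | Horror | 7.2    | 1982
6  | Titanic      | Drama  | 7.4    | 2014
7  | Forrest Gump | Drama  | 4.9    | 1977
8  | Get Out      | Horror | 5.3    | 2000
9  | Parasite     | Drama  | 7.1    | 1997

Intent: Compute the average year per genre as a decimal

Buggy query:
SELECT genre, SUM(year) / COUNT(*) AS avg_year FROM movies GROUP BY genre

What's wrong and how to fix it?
Bug: SUM(year) and COUNT(*) are both integers; the division truncates the fractional part

Fix: Cast one side to REAL so the division keeps the fractional part

Corrected query:
SELECT genre, SUM(year) * 1.0 / COUNT(*) AS avg_year FROM movies GROUP BY genre

Result:
genre  | avg_year
-------+---------
Drama  | 1995.6  
Horror | 1995.25 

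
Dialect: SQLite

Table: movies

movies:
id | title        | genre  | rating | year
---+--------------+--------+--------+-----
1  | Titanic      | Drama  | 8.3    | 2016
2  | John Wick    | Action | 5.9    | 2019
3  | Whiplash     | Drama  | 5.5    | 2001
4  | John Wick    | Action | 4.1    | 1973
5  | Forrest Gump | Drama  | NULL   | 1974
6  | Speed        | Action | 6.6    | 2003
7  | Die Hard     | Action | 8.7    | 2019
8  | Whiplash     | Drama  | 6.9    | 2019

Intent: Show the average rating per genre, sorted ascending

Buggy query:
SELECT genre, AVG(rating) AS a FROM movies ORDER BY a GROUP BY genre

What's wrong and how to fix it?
Bug: GROUP BY must precede ORDER BY

Fix: Reorder: SELECT … FROM … GROUP BY … ORDER BY …

Corrected query:
SELECT genre, AVG(rating) AS a FROM movies GROUP BY genre ORDER BY a

Result:
genre  | a    
-------+------
Action | 6.325
Drama  | 6.9  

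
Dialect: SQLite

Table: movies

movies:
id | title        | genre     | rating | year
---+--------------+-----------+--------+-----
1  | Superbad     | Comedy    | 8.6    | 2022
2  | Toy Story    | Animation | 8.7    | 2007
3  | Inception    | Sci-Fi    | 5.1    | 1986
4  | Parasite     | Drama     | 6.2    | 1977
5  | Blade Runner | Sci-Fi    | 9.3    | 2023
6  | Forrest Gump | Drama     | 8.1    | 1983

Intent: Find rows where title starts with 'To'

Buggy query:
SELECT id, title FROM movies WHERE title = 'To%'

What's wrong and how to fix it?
Bug: Wildcards only work with LIKE; '=' treats '%' as a literal character

Fix: Replace '=' with LIKE so 'To%' is treated as a pattern

Corrected query:
SELECT id, title FROM movies WHERE title LIKE 'To%'

Result:
id | title    
---+----------
2  | Toy Story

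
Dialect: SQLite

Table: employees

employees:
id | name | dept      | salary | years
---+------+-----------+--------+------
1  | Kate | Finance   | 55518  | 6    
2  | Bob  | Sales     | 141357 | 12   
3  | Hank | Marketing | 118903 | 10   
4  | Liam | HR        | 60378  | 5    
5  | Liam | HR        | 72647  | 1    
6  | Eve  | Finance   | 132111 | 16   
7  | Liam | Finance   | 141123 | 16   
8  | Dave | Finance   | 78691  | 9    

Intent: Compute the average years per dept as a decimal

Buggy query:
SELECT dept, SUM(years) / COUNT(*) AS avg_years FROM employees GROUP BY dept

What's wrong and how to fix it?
Bug: SUM(years) and COUNT(*) are both integers; the division truncates the fractional part

Fix: Cast one side to REAL so the division keeps the fractional part

Corrected query:
SELECT dept, SUM(years) * 1.0 / COUNT(*) AS avg_years FROM employees GROUP BY dept

Result:
dept      | avg_years
----------+----------
Finance   | 11.75    
HR        | 3        
Marketing | 10       
Sales     | 12       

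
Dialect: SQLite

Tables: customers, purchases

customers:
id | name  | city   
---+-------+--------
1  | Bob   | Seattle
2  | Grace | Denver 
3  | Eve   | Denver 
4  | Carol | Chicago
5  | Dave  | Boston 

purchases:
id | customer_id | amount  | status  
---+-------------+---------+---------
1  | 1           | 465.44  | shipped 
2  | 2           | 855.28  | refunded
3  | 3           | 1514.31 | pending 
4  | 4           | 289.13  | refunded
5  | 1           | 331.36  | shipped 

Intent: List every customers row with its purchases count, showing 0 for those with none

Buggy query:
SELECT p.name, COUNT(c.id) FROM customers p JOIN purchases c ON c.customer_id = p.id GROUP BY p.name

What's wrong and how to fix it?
Bug: An inner join excludes parents with zero children

Fix: Use LEFT JOIN so parents without children still appear (COUNT(c.id) gives 0)

Corrected query:
SELECT p.name, COUNT(c.id) FROM customers p LEFT JOIN purchases c ON c.customer_id = p.id GROUP BY p.name

Result:
name  | COUNT(c.id)
------+------------
Bob   | 2          
Carol | 1          
Dave  | 0          
Eve   | 1          
Grace | 1          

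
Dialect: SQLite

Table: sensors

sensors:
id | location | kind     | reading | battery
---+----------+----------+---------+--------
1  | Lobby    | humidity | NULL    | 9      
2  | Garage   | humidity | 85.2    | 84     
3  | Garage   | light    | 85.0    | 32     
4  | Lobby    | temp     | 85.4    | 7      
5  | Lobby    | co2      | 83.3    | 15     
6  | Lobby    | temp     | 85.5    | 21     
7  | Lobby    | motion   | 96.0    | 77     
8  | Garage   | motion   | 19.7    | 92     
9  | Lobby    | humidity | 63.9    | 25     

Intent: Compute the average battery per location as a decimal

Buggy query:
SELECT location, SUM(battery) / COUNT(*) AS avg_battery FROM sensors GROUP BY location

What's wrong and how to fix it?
Bug: Both operands are integers, so '/' performs integer division and truncates

Fix: Cast one side to REAL so the division keeps the fractional part

Corrected query:
SELECT location, SUM(battery) * 1.0 / COUNT(*) AS avg_battery FROM sensors GROUP BY location

Result:
location | avg_battery
---------+------------
Garage   | 69.333333  
Lobby    | 25.666667  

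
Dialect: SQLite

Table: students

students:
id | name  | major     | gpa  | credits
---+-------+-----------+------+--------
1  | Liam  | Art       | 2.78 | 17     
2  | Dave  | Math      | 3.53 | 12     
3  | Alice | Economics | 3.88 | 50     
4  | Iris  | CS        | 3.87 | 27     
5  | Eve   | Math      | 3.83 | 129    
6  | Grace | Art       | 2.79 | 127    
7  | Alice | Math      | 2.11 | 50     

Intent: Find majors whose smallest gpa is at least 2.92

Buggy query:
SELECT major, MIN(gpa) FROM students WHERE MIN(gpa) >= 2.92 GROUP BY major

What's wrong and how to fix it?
Bug: Aggregates like MIN are computed per group after WHERE runs

Fix: Use HAVING for the per-group MIN condition

Corrected query:
SELECT major, MIN(gpa) FROM students GROUP BY major HAVING MIN(gpa) >= 2.92

Result:
major     | MIN(gpa)
----------+---------
CS        | 3.87    
Economics | 3.88    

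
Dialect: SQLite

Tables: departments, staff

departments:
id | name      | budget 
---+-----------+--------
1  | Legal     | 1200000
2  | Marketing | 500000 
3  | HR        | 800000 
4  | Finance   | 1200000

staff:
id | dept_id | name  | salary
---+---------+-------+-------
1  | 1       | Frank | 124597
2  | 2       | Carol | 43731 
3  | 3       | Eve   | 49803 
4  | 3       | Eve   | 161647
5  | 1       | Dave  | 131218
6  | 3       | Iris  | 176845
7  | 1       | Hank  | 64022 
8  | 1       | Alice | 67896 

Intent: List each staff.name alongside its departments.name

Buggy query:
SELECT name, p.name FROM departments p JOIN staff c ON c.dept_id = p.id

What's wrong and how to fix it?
Bug: Both tables have a 'name' column; the unqualified reference is ambiguous

Fix: Qualify the column with its table alias (c.name)

Corrected query:
SELECT c.name, p.name FROM departments p JOIN staff c ON c.dept_id = p.id

Result:
name  | name     
------+----------
Frank | Legal    
Carol | Marketing
Eve   | HR       
Eve   | HR       
Dave  | Legal    
Iris  | HR       
Hank  | Legal    
Alice | Legal    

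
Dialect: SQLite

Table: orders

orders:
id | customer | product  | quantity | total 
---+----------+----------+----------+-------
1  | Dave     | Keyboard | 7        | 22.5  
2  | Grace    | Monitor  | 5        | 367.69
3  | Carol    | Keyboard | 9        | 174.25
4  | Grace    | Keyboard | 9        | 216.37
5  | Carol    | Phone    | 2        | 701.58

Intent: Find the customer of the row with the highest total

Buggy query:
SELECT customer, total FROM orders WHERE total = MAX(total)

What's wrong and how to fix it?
Bug: WHERE is evaluated per row; an aggregate over the whole table isn't defined there

Fix: Wrap MAX in a scalar subquery so WHERE compares against a single value

Corrected query:
SELECT customer, total FROM orders WHERE total = (SELECT MAX(total) FROM orders)

Result:
customer | total 
---------+-------
Carol    | 701.58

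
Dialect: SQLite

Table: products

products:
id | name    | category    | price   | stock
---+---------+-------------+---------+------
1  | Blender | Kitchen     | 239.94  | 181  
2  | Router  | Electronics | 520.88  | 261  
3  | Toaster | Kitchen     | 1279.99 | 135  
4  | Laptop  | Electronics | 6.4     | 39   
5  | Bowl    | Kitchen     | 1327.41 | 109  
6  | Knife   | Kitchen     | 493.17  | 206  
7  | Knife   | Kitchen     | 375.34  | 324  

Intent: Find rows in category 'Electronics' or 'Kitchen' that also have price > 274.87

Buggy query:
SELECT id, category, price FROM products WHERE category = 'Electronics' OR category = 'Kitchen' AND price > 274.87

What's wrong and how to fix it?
Bug: AND binds tighter than OR, so this parses as category = 'Electronics' OR (category = 'Kitchen' AND price > 274.87)

Fix: Group the OR with parentheses (or use IN), then AND the threshold

Corrected query:
SELECT id, category, price FROM products WHERE (category = 'Electronics' OR category = 'Kitchen') AND price > 274.87

Result:
id | category    | price  
---+-------------+--------
2  | Electronics | 520.88 
3  | Kitchen     | 1279.99
5  | Kitchen     | 1327.41
6  | Kitchen     | 493.17 
7  | Kitchen     | 375.34 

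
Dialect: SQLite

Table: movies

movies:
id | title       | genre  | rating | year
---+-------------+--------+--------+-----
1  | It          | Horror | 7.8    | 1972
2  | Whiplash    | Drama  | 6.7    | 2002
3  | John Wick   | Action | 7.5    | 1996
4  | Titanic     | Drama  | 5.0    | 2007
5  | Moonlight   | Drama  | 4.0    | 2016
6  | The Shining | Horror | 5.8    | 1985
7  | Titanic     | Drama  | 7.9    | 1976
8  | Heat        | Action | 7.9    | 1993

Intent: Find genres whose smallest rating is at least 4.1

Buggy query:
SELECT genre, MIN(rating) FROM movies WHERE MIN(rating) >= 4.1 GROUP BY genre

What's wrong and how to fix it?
Bug: Aggregates like MIN are computed per group after WHERE runs

Fix: Use HAVING for the per-group MIN condition

Corrected query:
SELECT genre, MIN(rating) FROM movies GROUP BY genre HAVING MIN(rating) >= 4.1

Result:
genre  | MIN(rating)
-------+------------
Action | 7.5        
Horror | 5.8        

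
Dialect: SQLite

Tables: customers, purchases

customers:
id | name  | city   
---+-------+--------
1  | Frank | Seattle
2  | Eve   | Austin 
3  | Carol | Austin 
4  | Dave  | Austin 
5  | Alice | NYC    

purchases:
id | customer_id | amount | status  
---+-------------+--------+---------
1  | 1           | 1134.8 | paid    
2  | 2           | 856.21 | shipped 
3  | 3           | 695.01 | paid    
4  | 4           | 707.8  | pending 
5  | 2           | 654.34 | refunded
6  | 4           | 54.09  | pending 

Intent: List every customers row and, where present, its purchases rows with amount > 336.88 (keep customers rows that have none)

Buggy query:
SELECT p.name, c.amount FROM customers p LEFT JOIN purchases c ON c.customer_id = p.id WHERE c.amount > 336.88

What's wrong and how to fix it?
Bug: A WHERE condition on the right-hand table after LEFT JOIN drops unmatched parents

Fix: Put 'c.amount > 336.88' in the JOIN's ON clause instead of WHERE

Corrected query:
SELECT p.name, c.amount FROM customers p LEFT JOIN purchases c ON c.customer_id = p.id AND c.amount > 336.88

Result:
name  | amount
------+-------
Frank | 1134.8
Eve   | 654.34
Eve   | 856.21
Carol | 695.01
Dave  | 707.8 
Alice | NULL  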